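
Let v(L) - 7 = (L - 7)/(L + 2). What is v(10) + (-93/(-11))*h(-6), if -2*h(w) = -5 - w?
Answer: 133/44 ≈ 3.0227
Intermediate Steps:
v(L) = 7 + (-7 + L)/(2 + L) (v(L) = 7 + (L - 7)/(L + 2) = 7 + (-7 + L)/(2 + L))
h(w) = 5/2 + w/2 (h(w) = -(-5 - w)/2 = 5/2 + w/2)
v(10) + (-93/(-11))*h(-6) = (7 + 8*10)/(2 + 10) + (-93/(-11))*(5/2 + (1/2)*(-6)) = (7 + 80)/12 + (-93*(-1/11))*(5/2 - 3) = (1/12)*87 + (93/11)*(-1/2) = 29/4 - 93/22 = 133/44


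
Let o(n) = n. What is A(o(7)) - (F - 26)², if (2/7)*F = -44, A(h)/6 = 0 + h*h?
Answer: -32106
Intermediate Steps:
A(h) = 6*h² (A(h) = 6*(0 + h*h) = 6*(0 + h²) = 6*h²)
F = -154 (F = (7/2)*(-44) = -154)
A(o(7)) - (F - 26)² = 6*7² - (-154 - 26)² = 6*49 - 1*(-180)² = 294 - 1*32400 = 294 - 32400 = -32106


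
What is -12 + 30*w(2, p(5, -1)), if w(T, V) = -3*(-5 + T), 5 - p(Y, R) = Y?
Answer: 258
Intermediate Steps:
p(Y, R) = 5 - Y
w(T, V) = 15 - 3*T
-12 + 30*w(2, p(5, -1)) = -12 + 30*(15 - 3*2) = -12 + 30*(15 - 6) = -12 + 30*9 = -12 + 270 = 258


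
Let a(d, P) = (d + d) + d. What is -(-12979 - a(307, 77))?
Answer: 13900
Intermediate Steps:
a(d, P) = 3*d (a(d, P) = 2*d + d = 3*d)
-(-12979 - a(307, 77)) = -(-12979 - 3*307) = -(-12979 - 1*921) = -(-12979 - 921) = -1*(-13900) = 13900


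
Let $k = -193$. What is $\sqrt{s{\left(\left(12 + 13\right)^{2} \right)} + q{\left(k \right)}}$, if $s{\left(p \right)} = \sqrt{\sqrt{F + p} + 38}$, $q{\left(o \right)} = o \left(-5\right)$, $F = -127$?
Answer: $\sqrt{965 + \sqrt{38 + \sqrt{498}}} \approx 31.189$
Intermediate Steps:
$q{\left(o \right)} = - 5 o$
$s{\left(p \right)} = \sqrt{38 + \sqrt{-127 + p}}$ ($s{\left(p \right)} = \sqrt{\sqrt{-127 + p} + 38} = \sqrt{38 + \sqrt{-127 + p}}$)
$\sqrt{s{\left(\left(12 + 13\right)^{2} \right)} + q{\left(k \right)}} = \sqrt{\sqrt{38 + \sqrt{-127 + \left(12 + 13\right)^{2}}} - -965} = \sqrt{\sqrt{38 + \sqrt{-127 + 25^{2}}} + 965} = \sqrt{\sqrt{38 + \sqrt{-127 + 625}} + 965} = \sqrt{\sqrt{38 + \sqrt{498}} + 965} = \sqrt{965 + \sqrt{38 + \sqrt{498}}}$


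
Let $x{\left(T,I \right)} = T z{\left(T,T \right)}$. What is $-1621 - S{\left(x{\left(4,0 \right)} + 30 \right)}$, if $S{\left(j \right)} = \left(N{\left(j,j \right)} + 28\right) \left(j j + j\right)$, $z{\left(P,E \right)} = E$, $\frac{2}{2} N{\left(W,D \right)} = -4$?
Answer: $-53509$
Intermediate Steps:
$N{\left(W,D \right)} = -4$
$x{\left(T,I \right)} = T^{2}$ ($x{\left(T,I \right)} = T T = T^{2}$)
$S{\left(j \right)} = 24 j + 24 j^{2}$ ($S{\left(j \right)} = \left(-4 + 28\right) \left(j j + j\right) = 24 \left(j^{2} + j\right) = 24 \left(j + j^{2}\right) = 24 j + 24 j^{2}$)
$-1621 - S{\left(x{\left(4,0 \right)} + 30 \right)} = -1621 - 24 \left(4^{2} + 30\right) \left(1 + \left(4^{2} + 30\right)\right) = -1621 - 24 \left(16 + 30\right) \left(1 + \left(16 + 30\right)\right) = -1621 - 24 \cdot 46 \left(1 + 46\right) = -1621 - 24 \cdot 46 \cdot 47 = -1621 - 51888 = -53509$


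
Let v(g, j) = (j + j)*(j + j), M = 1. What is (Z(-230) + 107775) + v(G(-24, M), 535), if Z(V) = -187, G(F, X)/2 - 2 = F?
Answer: 1252488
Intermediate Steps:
G(F, X) = 4 + 2*F
v(g, j) = 4*j**2 (v(g, j) = (2*j)*(2*j) = 4*j**2)
(Z(-230) + 107775) + v(G(-24, M), 535) = (-187 + 107775) + 4*535**2 = 107588 + 4*286225 = 107588 + 1144900 = 1252488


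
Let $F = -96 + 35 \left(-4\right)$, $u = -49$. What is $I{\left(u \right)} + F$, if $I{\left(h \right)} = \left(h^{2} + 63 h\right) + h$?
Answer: $-971$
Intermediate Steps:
$F = -236$ ($F = -96 - 140 = -236$)
$I{\left(h \right)} = h^{2} + 64 h$
$I{\left(u \right)} + F = - 49 \left(64 - 49\right) - 236 = \left(-49\right) 15 - 236 = -735 - 236 = -971$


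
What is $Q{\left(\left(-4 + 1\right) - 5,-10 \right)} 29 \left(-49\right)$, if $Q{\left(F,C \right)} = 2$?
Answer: $-2842$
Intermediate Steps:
$Q{\left(\left(-4 + 1\right) - 5,-10 \right)} 29 \left(-49\right) = 2 \cdot 29 \left(-49\right) = 58 \left(-49\right) = -2842$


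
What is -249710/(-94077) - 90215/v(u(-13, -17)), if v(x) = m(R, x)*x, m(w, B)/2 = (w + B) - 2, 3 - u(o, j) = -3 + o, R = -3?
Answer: -8354310835/50048964 ≈ -166.92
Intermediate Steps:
u(o, j) = 6 - o (u(o, j) = 3 - (-3 + o) = 3 + (3 - o) = 6 - o)
m(w, B) = -4 + 2*B + 2*w (m(w, B) = 2*((w + B) - 2) = 2*((B + w) - 2) = 2*(-2 + B + w) = -4 + 2*B + 2*w)
v(x) = x*(-10 + 2*x) (v(x) = (-4 + 2*x + 2*(-3))*x = (-4 + 2*x - 6)*x = (-10 + 2*x)*x = x*(-10 + 2*x))
-249710/(-94077) - 90215/v(u(-13, -17)) = -249710/(-94077) - 90215*1/(2*(-5 + (6 - 1*(-13)))*(6 - 1*(-13))) = -249710*(-1/94077) - 90215*1/(2*(-5 + (6 + 13))*(6 + 13)) = 249710/94077 - 90215*1/(38*(-5 + 19)) = 249710/94077 - 90215/(2*19*14) = 249710/94077 - 90215/532 = -8354310835/50048964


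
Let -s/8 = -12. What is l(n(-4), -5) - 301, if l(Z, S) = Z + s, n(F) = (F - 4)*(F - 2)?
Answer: -157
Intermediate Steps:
s = 96 (s = -8*(-12) = 96)
n(F) = (-4 + F)*(-2 + F)
l(Z, S) = 96 + Z (l(Z, S) = Z + 96 = 96 + Z)
l(n(-4), -5) - 301 = (96 + (8 + (-4)**2 - 6*(-4))) - 301 = (96 + (8 + 16 + 24)) - 301 = (96 + 48) - 301 = 144 - 301 = -157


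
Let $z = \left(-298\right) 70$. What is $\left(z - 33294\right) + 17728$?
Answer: $-36426$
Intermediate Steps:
$z = -20860$
$\left(z - 33294\right) + 17728 = \left(-20860 - 33294\right) + 17728 = -54154 + 17728 = -36426$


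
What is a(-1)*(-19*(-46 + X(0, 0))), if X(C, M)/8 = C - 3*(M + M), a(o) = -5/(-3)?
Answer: 4370/3 ≈ 1456.7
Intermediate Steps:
a(o) = 5/3 (a(o) = -5*(-⅓) = 5/3)
X(C, M) = -48*M + 8*C (X(C, M) = 8*(C - 3*(M + M)) = 8*(C - 6*M) = -48*M + 8*C)
a(-1)*(-19*(-46 + X(0, 0))) = 5*(-19*(-46 + (-48*0 + 8*0)))/3 = 5*(-19*(-46 + (0 + 0)))/3 = 5*(-19*(-46 + 0))/3 = 5*(-19*(-46))/3 = (5/3)*874 = 4370/3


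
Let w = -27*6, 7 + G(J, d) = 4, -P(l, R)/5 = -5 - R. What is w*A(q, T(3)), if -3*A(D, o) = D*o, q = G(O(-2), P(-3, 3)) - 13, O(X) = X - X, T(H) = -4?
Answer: 3456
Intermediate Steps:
P(l, R) = 25 + 5*R (P(l, R) = -5*(-5 - R) = 25 + 5*R)
O(X) = 0
G(J, d) = -3 (G(J, d) = -7 + 4 = -3)
w = -162
q = -16 (q = -3 - 13 = -16)
A(D, o) = -D*o/3
w*A(q, T(3)) = -(-54)*(-16)*(-4) = -162*(-64/3) = 3456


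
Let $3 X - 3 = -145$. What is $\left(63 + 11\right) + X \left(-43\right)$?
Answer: $\frac{6328}{3} \approx 2109.3$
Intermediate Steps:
$X = - \frac{142}{3}$ ($X = 1 + \frac{1}{3} \left(-145\right) = 1 - \frac{145}{3} = - \frac{142}{3} \approx -47.333$)
$\left(63 + 11\right) + X \left(-43\right) = \left(63 + 11\right) - - \frac{6106}{3} = 74 + \frac{6106}{3} = \frac{6328}{3}$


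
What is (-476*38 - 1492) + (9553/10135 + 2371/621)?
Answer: -123203326802/6293835 ≈ -19575.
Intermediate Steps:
(-476*38 - 1492) + (9553/10135 + 2371/621) = (-18088 - 1492) + (9553*(1/10135) + 2371*(1/621)) = -19580 + (9553/10135 + 2371/621) = -19580 + 29962498/6293835 = -123203326802/6293835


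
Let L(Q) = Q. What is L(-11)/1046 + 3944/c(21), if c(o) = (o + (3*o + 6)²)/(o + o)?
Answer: 28869201/833662 ≈ 34.629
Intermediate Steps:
c(o) = (o + (6 + 3*o)²)/(2*o) (c(o) = (o + (6 + 3*o)²)/((2*o)) = (o + (6 + 3*o)²)*(1/(2*o)) = (o + (6 + 3*o)²)/(2*o))
L(-11)/1046 + 3944/c(21) = -11/1046 + 3944/(((½)*(21 + 9*(2 + 21)²)/21)) = -11*1/1046 + 3944/(((½)*(1/21)*(21 + 9*23²))) = -11/1046 + 3944/(((½)*(1/21)*(21 + 9*529))) = -11/1046 + 3944/(((½)*(1/21)*(21 + 4761))) = -11/1046 + 3944/(((½)*(1/21)*4782)) = -11/1046 + 3944/(797/7) = -11/1046 + 3944*(7/797) = -11/1046 + 27608/797 = 28869201/833662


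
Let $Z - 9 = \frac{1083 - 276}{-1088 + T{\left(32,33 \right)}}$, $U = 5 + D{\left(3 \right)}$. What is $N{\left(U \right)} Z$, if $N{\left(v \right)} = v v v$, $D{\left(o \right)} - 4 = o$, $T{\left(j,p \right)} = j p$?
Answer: $-28026$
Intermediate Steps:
$D{\left(o \right)} = 4 + o$
$U = 12$ ($U = 5 + \left(4 + 3\right) = 5 + 7 = 12$)
$N{\left(v \right)} = v^{3}$ ($N{\left(v \right)} = v^{2} v = v^{3}$)
$Z = - \frac{519}{32}$ ($Z = 9 + \frac{1083 - 276}{-1088 + 32 \cdot 33} = 9 + \frac{807}{-1088 + 1056} = 9 + \frac{807}{-32} = 9 + 807 \left(- \frac{1}{32}\right) = 9 - \frac{807}{32} = - \frac{519}{32} \approx -16.219$)
$N{\left(U \right)} Z = 12^{3} \left(- \frac{519}{32}\right) = 1728 \left(- \frac{519}{32}\right) = -28026$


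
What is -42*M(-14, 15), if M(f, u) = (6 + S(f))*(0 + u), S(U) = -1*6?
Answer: 0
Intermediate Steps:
S(U) = -6
M(f, u) = 0 (M(f, u) = (6 - 6)*(0 + u) = 0*u = 0)
-42*M(-14, 15) = -42*0 = 0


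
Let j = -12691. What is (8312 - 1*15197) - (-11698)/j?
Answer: -87389233/12691 ≈ -6885.9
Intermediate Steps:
(8312 - 1*15197) - (-11698)/j = (8312 - 1*15197) - (-11698)/(-12691) = (8312 - 15197) - (-11698)*(-1)/12691 = -6885 - 1*11698/12691 = -6885 - 11698/12691 = -87389233/12691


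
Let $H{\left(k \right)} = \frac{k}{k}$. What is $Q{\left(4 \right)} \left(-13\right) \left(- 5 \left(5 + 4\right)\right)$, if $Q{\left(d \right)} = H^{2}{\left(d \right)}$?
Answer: $585$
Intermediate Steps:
$H{\left(k \right)} = 1$
$Q{\left(d \right)} = 1$ ($Q{\left(d \right)} = 1^{2} = 1$)
$Q{\left(4 \right)} \left(-13\right) \left(- 5 \left(5 + 4\right)\right) = 1 \left(-13\right) \left(- 5 \left(5 + 4\right)\right) = - 13 \left(\left(-5\right) 9\right) = \left(-13\right) \left(-45\right) = 585$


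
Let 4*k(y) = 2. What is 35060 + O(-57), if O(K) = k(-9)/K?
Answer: 3996839/114 ≈ 35060.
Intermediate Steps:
k(y) = ½ (k(y) = (¼)*2 = ½)
O(K) = 1/(2*K)
35060 + O(-57) = 35060 + (½)/(-57) = 35060 + (½)*(-1/57) = 35060 - 1/114 = 3996839/114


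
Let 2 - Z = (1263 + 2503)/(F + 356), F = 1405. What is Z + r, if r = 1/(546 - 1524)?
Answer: -80131/574086 ≈ -0.13958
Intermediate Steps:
r = -1/978 (r = 1/(-978) = -1/978 ≈ -0.0010225)
Z = -244/1761 (Z = 2 - (1263 + 2503)/(1405 + 356) = 2 - 3766/1761 = -244/1761 ≈ -0.13856)
Z + r = -244/1761 - 1/978 = -80131/574086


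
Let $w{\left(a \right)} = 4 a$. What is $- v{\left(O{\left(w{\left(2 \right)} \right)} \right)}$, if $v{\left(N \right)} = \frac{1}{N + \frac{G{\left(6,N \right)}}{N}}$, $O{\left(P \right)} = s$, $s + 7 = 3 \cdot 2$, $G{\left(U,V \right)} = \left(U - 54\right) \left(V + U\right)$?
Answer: $- \frac{1}{239} \approx -0.0041841$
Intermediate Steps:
$G{\left(U,V \right)} = \left(-54 + U\right) \left(U + V\right)$
$s = -1$ ($s = -7 + 3 \cdot 2 = -7 + 6 = -1$)
$O{\left(P \right)} = -1$
$v{\left(N \right)} = \frac{1}{N + \frac{-288 - 48 N}{N}}$ ($v{\left(N \right)} = \frac{1}{N + \frac{6^{2} - 324 - 54 N + 6 N}{N}} = \frac{1}{N + \frac{36 - 324 - 54 N + 6 N}{N}} = \frac{1}{N + \frac{-288 - 48 N}{N}}$)
$- v{\left(O{\left(w{\left(2 \right)} \right)} \right)} = - \frac{-1}{-288 + \left(-1\right)^{2} - -48} = - \frac{-1}{-288 + 1 + 48} = - \frac{-1}{-239} = - \frac{\left(-1\right) \left(-1\right)}{239} = \left(-1\right) \frac{1}{239} = - \frac{1}{239}$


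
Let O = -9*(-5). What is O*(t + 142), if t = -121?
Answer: 945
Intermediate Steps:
O = 45
O*(t + 142) = 45*(-121 + 142) = 45*21 = 945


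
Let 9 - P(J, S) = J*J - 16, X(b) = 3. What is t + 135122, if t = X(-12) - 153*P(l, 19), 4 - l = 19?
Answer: 165725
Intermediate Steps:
l = -15 (l = 4 - 1*19 = 4 - 19 = -15)
P(J, S) = 25 - J**2 (P(J, S) = 9 - (J*J - 16) = 9 - (J**2 - 16) = 9 - (-16 + J**2) = 9 + (16 - J**2) = 25 - J**2)
t = 30603 (t = 3 - 153*(25 - 1*(-15)**2) = 3 - 153*(25 - 1*225) = 3 - 153*(25 - 225) = 3 - 153*(-200) = 3 + 30600 = 30603)
t + 135122 = 30603 + 135122 = 165725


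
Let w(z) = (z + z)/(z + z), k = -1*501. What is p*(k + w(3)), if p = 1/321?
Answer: -500/321 ≈ -1.5576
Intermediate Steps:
p = 1/321 ≈ 0.0031153
k = -501
w(z) = 1 (w(z) = (2*z)/((2*z)) = (2*z)*(1/(2*z)) = 1)
p*(k + w(3)) = (-501 + 1)/321 = (1/321)*(-500) = -500/321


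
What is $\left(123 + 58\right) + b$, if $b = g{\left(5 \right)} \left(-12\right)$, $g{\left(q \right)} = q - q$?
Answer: $181$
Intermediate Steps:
$g{\left(q \right)} = 0$
$b = 0$ ($b = 0 \left(-12\right) = 0$)
$\left(123 + 58\right) + b = \left(123 + 58\right) + 0 = 181 + 0 = 181$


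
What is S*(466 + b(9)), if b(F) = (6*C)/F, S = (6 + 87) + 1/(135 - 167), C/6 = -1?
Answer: 687225/16 ≈ 42952.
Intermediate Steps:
C = -6 (C = 6*(-1) = -6)
S = 2975/32 (S = 93 + 1/(-32) = 93 - 1/32 = 2975/32 ≈ 92.969)
b(F) = -36/F (b(F) = (6*(-6))/F = -36/F)
S*(466 + b(9)) = 2975*(466 - 36/9)/32 = 2975*(466 - 36*1/9)/32 = 2975*(466 - 4)/32 = (2975/32)*462 = 687225/16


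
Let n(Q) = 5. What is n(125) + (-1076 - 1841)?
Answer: -2912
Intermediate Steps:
n(125) + (-1076 - 1841) = 5 + (-1076 - 1841) = 5 - 2917 = -2912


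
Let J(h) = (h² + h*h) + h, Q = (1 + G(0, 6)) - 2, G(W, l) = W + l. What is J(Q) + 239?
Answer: 294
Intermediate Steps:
Q = 5 (Q = (1 + (0 + 6)) - 2 = (1 + 6) - 2 = 7 - 2 = 5)
J(h) = h + 2*h² (J(h) = (h² + h²) + h = 2*h² + h = h + 2*h²)
J(Q) + 239 = 5*(1 + 2*5) + 239 = 5*(1 + 10) + 239 = 5*11 + 239 = 55 + 239 = 294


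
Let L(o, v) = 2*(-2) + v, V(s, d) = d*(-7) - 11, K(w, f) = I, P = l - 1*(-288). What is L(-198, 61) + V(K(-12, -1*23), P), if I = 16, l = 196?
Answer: -3342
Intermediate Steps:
P = 484 (P = 196 - 1*(-288) = 196 + 288 = 484)
K(w, f) = 16
V(s, d) = -11 - 7*d (V(s, d) = -7*d - 11 = -11 - 7*d)
L(o, v) = -4 + v
L(-198, 61) + V(K(-12, -1*23), P) = (-4 + 61) + (-11 - 7*484) = 57 + (-11 - 3388) = 57 - 3399 = -3342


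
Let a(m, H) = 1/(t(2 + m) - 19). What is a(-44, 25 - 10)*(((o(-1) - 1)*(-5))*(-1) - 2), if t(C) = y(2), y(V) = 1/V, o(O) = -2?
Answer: 34/37 ≈ 0.91892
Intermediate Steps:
y(V) = 1/V
t(C) = 1/2
a(m, H) = -2/37 (a(m, H) = 1/(1/2 - 19) = 1/(-37/2) = -2/37)
a(-44, 25 - 10)*(((o(-1) - 1)*(-5))*(-1) - 2) = -2*(((-2 - 1)*(-5))*(-1) - 2)/37 = -2*(-3*(-5)*(-1) - 2)/37 = -2*(15*(-1) - 2)/37 = -2*(-15 - 2)/37 = -2/37*(-17) = 34/37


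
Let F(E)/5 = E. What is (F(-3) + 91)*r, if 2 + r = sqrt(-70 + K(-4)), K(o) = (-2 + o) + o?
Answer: -152 + 304*I*sqrt(5) ≈ -152.0 + 679.76*I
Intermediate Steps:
F(E) = 5*E
K(o) = -2 + 2*o
r = -2 + 4*I*sqrt(5) (r = -2 + sqrt(-70 + (-2 + 2*(-4))) = -2 + sqrt(-70 + (-2 - 8)) = -2 + sqrt(-70 - 10) = -2 + sqrt(-80) = -2 + 4*I*sqrt(5) ≈ -2.0 + 8.9443*I)
(F(-3) + 91)*r = (5*(-3) + 91)*(-2 + 4*I*sqrt(5)) = (-15 + 91)*(-2 + 4*I*sqrt(5)) = 76*(-2 + 4*I*sqrt(5)) = -152 + 304*I*sqrt(5)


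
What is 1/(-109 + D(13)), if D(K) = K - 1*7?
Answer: -1/103 ≈ -0.0097087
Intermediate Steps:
D(K) = -7 + K (D(K) = K - 7 = -7 + K)
1/(-109 + D(13)) = 1/(-109 + (-7 + 13)) = 1/(-109 + 6) = 1/(-103) = -1/103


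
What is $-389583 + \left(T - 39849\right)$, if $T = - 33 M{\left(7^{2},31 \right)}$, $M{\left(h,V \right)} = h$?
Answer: $-431049$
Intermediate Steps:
$T = -1617$ ($T = - 33 \cdot 7^{2} = \left(-33\right) 49 = -1617$)
$-389583 + \left(T - 39849\right) = -389583 - 41466 = -431049$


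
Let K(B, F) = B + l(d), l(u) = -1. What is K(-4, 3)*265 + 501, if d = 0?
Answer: -824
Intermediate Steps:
K(B, F) = -1 + B (K(B, F) = B - 1 = -1 + B)
K(-4, 3)*265 + 501 = (-1 - 4)*265 + 501 = -5*265 + 501 = -1325 + 501 = -824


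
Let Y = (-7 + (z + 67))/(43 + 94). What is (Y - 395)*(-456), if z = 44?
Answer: 24629016/137 ≈ 1.7977e+5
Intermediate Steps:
Y = 104/137 (Y = (-7 + (44 + 67))/(43 + 94) = (-7 + 111)/137 = 104*(1/137) = 104/137 ≈ 0.75912)
(Y - 395)*(-456) = (104/137 - 395)*(-456) = -54011/137*(-456) = 24629016/137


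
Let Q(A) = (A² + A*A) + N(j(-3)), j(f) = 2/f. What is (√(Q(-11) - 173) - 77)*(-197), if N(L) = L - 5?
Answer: 15169 - 197*√570/3 ≈ 13601.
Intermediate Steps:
N(L) = -5 + L
Q(A) = -17/3 + 2*A² (Q(A) = (A² + A*A) + (-5 + 2/(-3)) = (A² + A²) + (-5 + 2*(-⅓)) = 2*A² + (-5 - ⅔) = 2*A² - 17/3 = -17/3 + 2*A²)
(√(Q(-11) - 173) - 77)*(-197) = (√((-17/3 + 2*(-11)²) - 173) - 77)*(-197) = (√((-17/3 + 2*121) - 173) - 77)*(-197) = (√((-17/3 + 242) - 173) - 77)*(-197) = (√(709/3 - 173) - 77)*(-197) = (√(190/3) - 77)*(-197) = (√570/3 - 77)*(-197) = (-77 + √570/3)*(-197) = 15169 - 197*√570/3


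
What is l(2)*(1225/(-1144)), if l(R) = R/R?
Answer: -1225/1144 ≈ -1.0708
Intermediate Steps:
l(R) = 1
l(2)*(1225/(-1144)) = 1*(1225/(-1144)) = 1*(1225*(-1/1144)) = 1*(-1225/1144) = -1225/1144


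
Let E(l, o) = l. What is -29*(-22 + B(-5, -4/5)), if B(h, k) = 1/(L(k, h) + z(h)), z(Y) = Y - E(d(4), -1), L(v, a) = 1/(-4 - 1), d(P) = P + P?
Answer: 42253/66 ≈ 640.20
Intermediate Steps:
d(P) = 2*P
L(v, a) = -1/5 (L(v, a) = 1/(-5) = -1/5)
z(Y) = -8 + Y (z(Y) = Y - 2*4 = Y - 1*8 = Y - 8 = -8 + Y)
B(h, k) = 1/(-41/5 + h) (B(h, k) = 1/(-1/5 + (-8 + h)) = 1/(-41/5 + h))
-29*(-22 + B(-5, -4/5)) = -29*(-22 + 5/(-41 + 5*(-5))) = -29*(-22 + 5/(-41 - 25)) = -29*(-22 + 5/(-66)) = -29*(-22 + 5*(-1/66)) = -29*(-22 - 5/66) = -29*(-1457/66) = 42253/66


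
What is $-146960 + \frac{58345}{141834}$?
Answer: $- \frac{2977695185}{20262} \approx -1.4696 \cdot 10^{5}$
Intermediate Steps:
$-146960 + \frac{58345}{141834} = -146960 + 58345 \cdot \frac{1}{141834} = -146960 + \frac{8335}{20262} = - \frac{2977695185}{20262}$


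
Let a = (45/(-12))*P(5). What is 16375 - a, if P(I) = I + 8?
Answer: 65695/4 ≈ 16424.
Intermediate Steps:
P(I) = 8 + I
a = -195/4 (a = (45/(-12))*(8 + 5) = (45*(-1/12))*13 = -15/4*13 = -195/4 ≈ -48.750)
16375 - a = 16375 - 1*(-195/4) = 16375 + 195/4 = 65695/4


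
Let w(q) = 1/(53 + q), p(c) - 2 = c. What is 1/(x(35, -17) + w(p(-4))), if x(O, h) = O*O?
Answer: 51/62476 ≈ 0.00081631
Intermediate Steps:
x(O, h) = O²
p(c) = 2 + c
1/(x(35, -17) + w(p(-4))) = 1/(35² + 1/(53 + (2 - 4))) = 1/(1225 + 1/(53 - 2)) = 1/(1225 + 1/51) = 1/(62476/51) = 51/62476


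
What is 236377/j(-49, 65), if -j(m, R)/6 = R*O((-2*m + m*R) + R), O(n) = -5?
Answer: 236377/1950 ≈ 121.22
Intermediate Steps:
j(m, R) = 30*R (j(m, R) = -6*R*(-5) = -(-30)*R = 30*R)
236377/j(-49, 65) = 236377/((30*65)) = 236377/1950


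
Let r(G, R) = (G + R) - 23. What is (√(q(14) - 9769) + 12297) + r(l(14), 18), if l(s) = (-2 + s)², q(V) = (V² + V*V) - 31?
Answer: 12436 + 56*I*√3 ≈ 12436.0 + 96.995*I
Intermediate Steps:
q(V) = -31 + 2*V² (q(V) = (V² + V²) - 31 = 2*V² - 31 = -31 + 2*V²)
r(G, R) = -23 + G + R
(√(q(14) - 9769) + 12297) + r(l(14), 18) = (√((-31 + 2*14²) - 9769) + 12297) + (-23 + (-2 + 14)² + 18) = (√((-31 + 2*196) - 9769) + 12297) + (-23 + 12² + 18) = (√((-31 + 392) - 9769) + 12297) + (-23 + 144 + 18) = (√(361 - 9769) + 12297) + 139 = (√(-9408) + 12297) + 139 = (56*I*√3 + 12297) + 139 = (12297 + 56*I*√3) + 139 = 12436 + 56*I*√3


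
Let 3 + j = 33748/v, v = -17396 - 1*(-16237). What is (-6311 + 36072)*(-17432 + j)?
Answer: -602389811793/1159 ≈ -5.1975e+8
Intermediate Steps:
v = -1159 (v = -17396 + 16237 = -1159)
j = -37225/1159 (j = -3 + 33748/(-1159) = -3 + 33748*(-1/1159) = -3 - 33748/1159 = -37225/1159 ≈ -32.118)
(-6311 + 36072)*(-17432 + j) = (-6311 + 36072)*(-17432 - 37225/1159) = 29761*(-20240913/1159) = -602389811793/1159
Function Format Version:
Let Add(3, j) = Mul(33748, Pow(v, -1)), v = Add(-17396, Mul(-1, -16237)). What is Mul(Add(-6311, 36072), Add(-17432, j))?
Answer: Rational(-602389811793, 1159) ≈ -5.1975e+8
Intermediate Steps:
v = -1159 (v = Add(-17396, 16237) = -1159)
j = Rational(-37225, 1159) (j = Add(-3, Mul(33748, Pow(-1159, -1))) = Add(-3, Mul(33748, Rational(-1, 1159))) = Add(-3, Rational(-33748, 1159)) = Rational(-37225, 1159) ≈ -32.118)
Mul(Add(-6311, 36072), Add(-17432, j)) = Mul(Add(-6311, 36072), Add(-17432, Rational(-37225, 1159))) = Mul(29761, Rational(-20240913, 1159)) = Rational(-602389811793, 1159)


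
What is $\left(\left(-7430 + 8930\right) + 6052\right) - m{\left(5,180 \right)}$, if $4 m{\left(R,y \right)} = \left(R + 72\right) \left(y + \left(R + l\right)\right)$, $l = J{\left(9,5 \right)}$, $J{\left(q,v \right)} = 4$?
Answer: $\frac{15655}{4} \approx 3913.8$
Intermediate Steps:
$l = 4$
$m{\left(R,y \right)} = \frac{\left(72 + R\right) \left(4 + R + y\right)}{4}$ ($m{\left(R,y \right)} = \frac{\left(R + 72\right) \left(y + \left(R + 4\right)\right)}{4} = \frac{\left(72 + R\right) \left(y + \left(4 + R\right)\right)}{4} = \frac{\left(72 + R\right) \left(4 + R + y\right)}{4}$)
$\left(\left(-7430 + 8930\right) + 6052\right) - m{\left(5,180 \right)} = \left(\left(-7430 + 8930\right) + 6052\right) - \left(72 + 18 \cdot 180 + 19 \cdot 5 + \frac{5^{2}}{4} + \frac{1}{4} \cdot 5 \cdot 180\right) = \left(1500 + 6052\right) - \left(72 + 3240 + 95 + \frac{1}{4} \cdot 25 + 225\right) = 7552 - \left(72 + 3240 + 95 + \frac{25}{4} + 225\right) = 7552 - \frac{14553}{4} = \frac{15655}{4}$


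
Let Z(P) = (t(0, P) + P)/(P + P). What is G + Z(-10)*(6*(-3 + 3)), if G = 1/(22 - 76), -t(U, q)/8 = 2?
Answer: -1/54 ≈ -0.018519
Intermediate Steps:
t(U, q) = -16 (t(U, q) = -8*2 = -16)
Z(P) = (-16 + P)/(2*P) (Z(P) = (-16 + P)/(P + P) = (-16 + P)/((2*P)) = (-16 + P)*(1/(2*P)) = (-16 + P)/(2*P))
G = -1/54 (G = 1/(-54) = -1/54 ≈ -0.018519)
G + Z(-10)*(6*(-3 + 3)) = -1/54 + ((1/2)*(-16 - 10)/(-10))*(6*(-3 + 3)) = -1/54 + ((1/2)*(-1/10)*(-26))*(6*0) = -1/54 + (13/10)*0 = -1/54 + 0 = -1/54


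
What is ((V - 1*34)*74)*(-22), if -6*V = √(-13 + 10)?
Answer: 55352 + 814*I*√3/3 ≈ 55352.0 + 469.96*I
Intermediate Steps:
V = -I*√3/6 (V = -√(-13 + 10)/6 = -I*√3/6 ≈ -0.28868*I)
((V - 1*34)*74)*(-22) = ((-I*√3/6 - 1*34)*74)*(-22) = ((-I*√3/6 - 34)*74)*(-22) = ((-34 - I*√3/6)*74)*(-22) = (-2516 - 37*I*√3/3)*(-22) = 55352 + 814*I*√3/3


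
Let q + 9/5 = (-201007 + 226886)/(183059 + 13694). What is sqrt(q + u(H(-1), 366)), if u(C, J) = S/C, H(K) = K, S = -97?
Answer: sqrt(92261242633595)/983765 ≈ 9.7638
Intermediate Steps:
u(C, J) = -97/C
q = -1641382/983765 (q = -9/5 + (-201007 + 226886)/(183059 + 13694) = -9/5 + 25879/196753 = -1641382/983765 ≈ -1.6685)
sqrt(q + u(H(-1), 366)) = sqrt(-1641382/983765 - 97/(-1)) = sqrt(-1641382/983765 - 97*(-1)) = sqrt(-1641382/983765 + 97) = sqrt(93783823/983765) = sqrt(92261242633595)/983765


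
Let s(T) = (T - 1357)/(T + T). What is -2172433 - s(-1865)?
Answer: -4051589156/1865 ≈ -2.1724e+6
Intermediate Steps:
s(T) = (-1357 + T)/(2*T) (s(T) = (-1357 + T)/((2*T)) = (-1357 + T)*(1/(2*T)) = (-1357 + T)/(2*T))
-2172433 - s(-1865) = -2172433 - (-1357 - 1865)/(2*(-1865)) = -2172433 - (-1)*(-3222)/(2*1865) = -2172433 - 1*1611/1865 = -2172433 - 1611/1865 = -4051589156/1865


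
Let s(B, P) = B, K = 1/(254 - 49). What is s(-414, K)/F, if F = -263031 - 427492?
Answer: 414/690523 ≈ 0.00059955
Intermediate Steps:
K = 1/205 ≈ 0.0048781
F = -690523
s(-414, K)/F = -414/(-690523) = -414*(-1/690523) = 414/690523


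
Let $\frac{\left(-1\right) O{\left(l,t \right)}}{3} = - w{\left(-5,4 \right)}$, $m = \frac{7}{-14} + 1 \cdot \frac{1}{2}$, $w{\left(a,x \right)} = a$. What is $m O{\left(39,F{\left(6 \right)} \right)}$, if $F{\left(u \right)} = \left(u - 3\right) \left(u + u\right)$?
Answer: $0$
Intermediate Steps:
$m = 0$ ($m = 7 \left(- \frac{1}{14}\right) + 1 \cdot \frac{1}{2} = - \frac{1}{2} + \frac{1}{2} = 0$)
$F{\left(u \right)} = 2 u \left(-3 + u\right)$ ($F{\left(u \right)} = \left(-3 + u\right) 2 u = 2 u \left(-3 + u\right)$)
$O{\left(l,t \right)} = -15$ ($O{\left(l,t \right)} = - 3 \left(\left(-1\right) \left(-5\right)\right) = \left(-3\right) 5 = -15$)
$m O{\left(39,F{\left(6 \right)} \right)} = 0 \left(-15\right) = 0$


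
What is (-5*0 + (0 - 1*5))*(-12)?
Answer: 60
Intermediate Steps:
(-5*0 + (0 - 1*5))*(-12) = (0 + (0 - 5))*(-12) = (0 - 5)*(-12) = -5*(-12) = 60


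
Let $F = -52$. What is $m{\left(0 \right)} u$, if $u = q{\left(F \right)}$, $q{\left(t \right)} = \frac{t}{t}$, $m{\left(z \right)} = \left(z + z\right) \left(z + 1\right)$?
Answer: $0$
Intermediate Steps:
$m{\left(z \right)} = 2 z \left(1 + z\right)$
$q{\left(t \right)} = 1$
$u = 1$
$m{\left(0 \right)} u = 2 \cdot 0 \left(1 + 0\right) 1 = 2 \cdot 0 \cdot 1 \cdot 1 = 0 \cdot 1 = 0$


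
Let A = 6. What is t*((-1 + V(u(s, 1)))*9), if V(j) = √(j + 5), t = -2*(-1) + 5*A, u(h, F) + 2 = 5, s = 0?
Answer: -288 + 576*√2 ≈ 526.59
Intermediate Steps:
u(h, F) = 3 (u(h, F) = -2 + 5 = 3)
t = 32 (t = -2*(-1) + 5*6 = 2 + 30 = 32)
V(j) = √(5 + j)
t*((-1 + V(u(s, 1)))*9) = 32*((-1 + √(5 + 3))*9) = 32*((-1 + √8)*9) = 32*((-1 + 2*√2)*9) = 32*(-9 + 18*√2) = -288 + 576*√2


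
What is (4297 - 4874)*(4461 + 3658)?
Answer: -4684663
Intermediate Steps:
(4297 - 4874)*(4461 + 3658) = -577*8119 = -4684663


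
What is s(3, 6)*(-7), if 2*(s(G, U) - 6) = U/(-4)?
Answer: -147/4 ≈ -36.750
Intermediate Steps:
s(G, U) = 6 - U/8 (s(G, U) = 6 + (U/(-4))/2 = 6 + (U*(-¼))/2 = 6 + (-U/4)/2 = 6 - U/8)
s(3, 6)*(-7) = (6 - ⅛*6)*(-7) = (6 - ¾)*(-7) = (21/4)*(-7) = -147/4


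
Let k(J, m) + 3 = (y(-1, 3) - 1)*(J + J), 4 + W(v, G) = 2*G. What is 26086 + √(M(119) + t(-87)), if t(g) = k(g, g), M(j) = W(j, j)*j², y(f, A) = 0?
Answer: 26086 + 3*√368205 ≈ 27906.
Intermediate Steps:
W(v, G) = -4 + 2*G
M(j) = j²*(-4 + 2*j) (M(j) = (-4 + 2*j)*j² = j²*(-4 + 2*j))
k(J, m) = -3 - 2*J (k(J, m) = -3 + (0 - 1)*(J + J) = -3 - 2*J)
t(g) = -3 - 2*g
26086 + √(M(119) + t(-87)) = 26086 + √(2*119²*(-2 + 119) + (-3 - 2*(-87))) = 26086 + √(2*14161*117 + (-3 + 174)) = 26086 + √(3313674 + 171) = 26086 + √3313845 = 26086 + 3*√368205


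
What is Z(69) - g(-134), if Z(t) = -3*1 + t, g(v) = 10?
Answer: 56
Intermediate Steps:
Z(t) = -3 + t
Z(69) - g(-134) = (-3 + 69) - 1*10 = 66 - 10 = 56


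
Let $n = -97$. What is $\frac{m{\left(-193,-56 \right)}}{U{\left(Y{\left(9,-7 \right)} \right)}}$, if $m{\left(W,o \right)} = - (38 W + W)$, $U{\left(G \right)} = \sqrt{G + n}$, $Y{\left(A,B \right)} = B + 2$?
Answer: $- \frac{2509 i \sqrt{102}}{34} \approx - 745.28 i$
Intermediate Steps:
$Y{\left(A,B \right)} = 2 + B$
$U{\left(G \right)} = \sqrt{-97 + G}$ ($U{\left(G \right)} = \sqrt{G - 97} = \sqrt{-97 + G}$)
$m{\left(W,o \right)} = - 39 W$
$\frac{m{\left(-193,-56 \right)}}{U{\left(Y{\left(9,-7 \right)} \right)}} = \frac{\left(-39\right) \left(-193\right)}{\sqrt{-97 + \left(2 - 7\right)}} = \frac{7527}{\sqrt{-97 - 5}} = \frac{7527}{\sqrt{-102}} = \frac{7527}{i \sqrt{102}} = 7527 \left(- \frac{i \sqrt{102}}{102}\right) = - \frac{2509 i \sqrt{102}}{34}$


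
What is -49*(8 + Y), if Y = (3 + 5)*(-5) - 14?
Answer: 2254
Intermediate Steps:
Y = -54 (Y = 8*(-5) - 14 = -40 - 14 = -54)
-49*(8 + Y) = -49*(8 - 54) = -49*(-46) = 2254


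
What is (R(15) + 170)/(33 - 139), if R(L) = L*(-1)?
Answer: -155/106 ≈ -1.4623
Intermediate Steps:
R(L) = -L
(R(15) + 170)/(33 - 139) = (-1*15 + 170)/(33 - 139) = (-15 + 170)/(-106) = 155*(-1/106) = -155/106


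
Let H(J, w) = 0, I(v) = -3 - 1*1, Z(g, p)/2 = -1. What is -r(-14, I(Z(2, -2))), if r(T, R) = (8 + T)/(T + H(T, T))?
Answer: -3/7 ≈ -0.42857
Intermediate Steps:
Z(g, p) = -2 (Z(g, p) = 2*(-1) = -2)
I(v) = -4 (I(v) = -3 - 1 = -4)
r(T, R) = (8 + T)/T (r(T, R) = (8 + T)/(T + 0) = (8 + T)/T)
-r(-14, I(Z(2, -2))) = -(8 - 14)/(-14) = -(-1)*(-6)/14 = -1*3/7 = -3/7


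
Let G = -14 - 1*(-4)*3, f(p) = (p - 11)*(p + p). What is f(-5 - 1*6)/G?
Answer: -242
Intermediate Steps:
f(p) = 2*p*(-11 + p) (f(p) = (-11 + p)*(2*p) = 2*p*(-11 + p))
G = -2 (G = -14 + 4*3 = -14 + 12 = -2)
f(-5 - 1*6)/G = (2*(-5 - 1*6)*(-11 + (-5 - 1*6)))/(-2) = (2*(-5 - 6)*(-11 + (-5 - 6)))*(-½) = (2*(-11)*(-11 - 11))*(-½) = (2*(-11)*(-22))*(-½) = 484*(-½) = -242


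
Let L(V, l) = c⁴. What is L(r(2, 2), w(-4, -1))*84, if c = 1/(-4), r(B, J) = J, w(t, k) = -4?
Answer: 21/64 ≈ 0.32813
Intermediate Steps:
c = -¼ ≈ -0.25000
L(V, l) = 1/256 (L(V, l) = (-¼)⁴ = 1/256)
L(r(2, 2), w(-4, -1))*84 = (1/256)*84 = 21/64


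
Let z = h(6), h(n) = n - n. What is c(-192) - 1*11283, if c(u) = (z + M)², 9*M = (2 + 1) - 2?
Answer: -913922/81 ≈ -11283.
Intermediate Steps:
h(n) = 0
M = ⅑ (M = ((2 + 1) - 2)/9 = (3 - 2)/9 = (⅑)*1 = ⅑ ≈ 0.11111)
z = 0
c(u) = 1/81 (c(u) = (0 + ⅑)² = (⅑)² = 1/81)
c(-192) - 1*11283 = 1/81 - 1*11283 = 1/81 - 11283 = -913922/81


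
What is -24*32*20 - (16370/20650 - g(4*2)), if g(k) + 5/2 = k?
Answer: -63417359/4130 ≈ -15355.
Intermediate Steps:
g(k) = -5/2 + k
-24*32*20 - (16370/20650 - g(4*2)) = -24*32*20 - (16370/20650 - (-5/2 + 4*2)) = -768*20 - (16370*(1/20650) - (-5/2 + 8)) = -15360 - (1637/2065 - 1*11/2) = -15360 - (1637/2065 - 11/2) = -15360 - 1*(-19441/4130) = -15360 + 19441/4130 = -63417359/4130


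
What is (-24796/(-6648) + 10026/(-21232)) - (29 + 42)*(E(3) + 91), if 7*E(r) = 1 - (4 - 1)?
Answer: -397534011737/61753272 ≈ -6437.5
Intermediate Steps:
E(r) = -2/7 (E(r) = (1 - (4 - 1))/7 = (1 - 1*3)/7 = (1 - 3)/7 = (1/7)*(-2) = -2/7)
(-24796/(-6648) + 10026/(-21232)) - (29 + 42)*(E(3) + 91) = (-24796/(-6648) + 10026/(-21232)) - (29 + 42)*(-2/7 + 91) = (-24796*(-1/6648) + 10026*(-1/21232)) - 71*635/7 = (6199/1662 - 5013/10616) - 1*45085/7 = 28738489/8821896 - 45085/7 = -397534011737/61753272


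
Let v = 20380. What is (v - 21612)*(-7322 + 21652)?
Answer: -17654560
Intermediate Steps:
(v - 21612)*(-7322 + 21652) = (20380 - 21612)*(-7322 + 21652) = -1232*14330 = -17654560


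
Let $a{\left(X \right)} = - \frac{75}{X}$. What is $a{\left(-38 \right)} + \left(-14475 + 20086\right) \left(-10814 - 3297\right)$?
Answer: $- \frac{3008719123}{38} \approx -7.9177 \cdot 10^{7}$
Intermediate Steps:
$a{\left(-38 \right)} + \left(-14475 + 20086\right) \left(-10814 - 3297\right) = - \frac{75}{-38} + \left(-14475 + 20086\right) \left(-10814 - 3297\right) = \left(-75\right) \left(- \frac{1}{38}\right) + 5611 \left(-14111\right) = \frac{75}{38} - 79176821 = - \frac{3008719123}{38}$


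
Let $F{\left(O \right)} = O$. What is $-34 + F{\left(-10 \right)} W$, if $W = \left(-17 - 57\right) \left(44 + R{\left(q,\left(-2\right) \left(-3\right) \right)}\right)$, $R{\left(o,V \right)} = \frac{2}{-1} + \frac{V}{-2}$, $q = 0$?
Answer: $28826$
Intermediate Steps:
$R{\left(o,V \right)} = -2 - \frac{V}{2}$ ($R{\left(o,V \right)} = 2 \left(-1\right) + V \left(- \frac{1}{2}\right) = -2 - \frac{V}{2}$)
$W = -2886$ ($W = \left(-17 - 57\right) \left(44 - \left(2 + \frac{\left(-2\right) \left(-3\right)}{2}\right)\right) = - 74 \left(44 - 5\right) = \left(-74\right) 39 = -2886$)
$-34 + F{\left(-10 \right)} W = -34 - -28860 = -34 + 28860 = 28826$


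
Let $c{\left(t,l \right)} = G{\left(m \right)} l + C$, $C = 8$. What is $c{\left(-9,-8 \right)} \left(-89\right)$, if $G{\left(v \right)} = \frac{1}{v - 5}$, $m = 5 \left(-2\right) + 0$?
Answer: $- \frac{11392}{15} \approx -759.47$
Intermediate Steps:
$m = -10$ ($m = -10 + 0 = -10$)
$G{\left(v \right)} = \frac{1}{-5 + v}$
$c{\left(t,l \right)} = 8 - \frac{l}{15}$ ($c{\left(t,l \right)} = \frac{l}{-5 - 10} + 8 = \frac{l}{-15} + 8 = - \frac{l}{15} + 8 = 8 - \frac{l}{15}$)
$c{\left(-9,-8 \right)} \left(-89\right) = \left(8 - - \frac{8}{15}\right) \left(-89\right) = \left(8 + \frac{8}{15}\right) \left(-89\right) = \frac{128}{15} \left(-89\right) = - \frac{11392}{15}$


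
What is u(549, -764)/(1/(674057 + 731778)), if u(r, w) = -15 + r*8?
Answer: 6153339795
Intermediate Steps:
u(r, w) = -15 + 8*r
u(549, -764)/(1/(674057 + 731778)) = (-15 + 8*549)/(1/(674057 + 731778)) = (-15 + 4392)/(1/1405835) = 4377/(1/1405835) = 4377*1405835 = 6153339795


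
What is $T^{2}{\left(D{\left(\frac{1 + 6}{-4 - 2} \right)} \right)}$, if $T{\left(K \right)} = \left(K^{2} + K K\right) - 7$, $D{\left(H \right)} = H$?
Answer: $\frac{5929}{324} \approx 18.299$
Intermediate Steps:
$T{\left(K \right)} = -7 + 2 K^{2}$ ($T{\left(K \right)} = \left(K^{2} + K^{2}\right) - 7 = 2 K^{2} - 7 = -7 + 2 K^{2}$)
$T^{2}{\left(D{\left(\frac{1 + 6}{-4 - 2} \right)} \right)} = \left(-7 + 2 \left(\frac{1 + 6}{-4 - 2}\right)^{2}\right)^{2} = \left(-7 + 2 \left(\frac{7}{-6}\right)^{2}\right)^{2} = \left(-7 + 2 \left(7 \left(- \frac{1}{6}\right)\right)^{2}\right)^{2} = \left(-7 + 2 \left(- \frac{7}{6}\right)^{2}\right)^{2} = \left(-7 + 2 \cdot \frac{49}{36}\right)^{2} = \left(-7 + \frac{49}{18}\right)^{2} = \left(- \frac{77}{18}\right)^{2} = \frac{5929}{324}$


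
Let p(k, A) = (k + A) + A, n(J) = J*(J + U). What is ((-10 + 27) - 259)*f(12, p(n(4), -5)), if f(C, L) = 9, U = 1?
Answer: -2178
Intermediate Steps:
n(J) = J*(1 + J) (n(J) = J*(J + 1) = J*(1 + J))
p(k, A) = k + 2*A (p(k, A) = (A + k) + A = k + 2*A)
((-10 + 27) - 259)*f(12, p(n(4), -5)) = ((-10 + 27) - 259)*9 = (17 - 259)*9 = -242*9 = -2178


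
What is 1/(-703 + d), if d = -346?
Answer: -1/1049 ≈ -0.00095329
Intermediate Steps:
1/(-703 + d) = 1/(-703 - 346) = 1/(-1049) = -1/1049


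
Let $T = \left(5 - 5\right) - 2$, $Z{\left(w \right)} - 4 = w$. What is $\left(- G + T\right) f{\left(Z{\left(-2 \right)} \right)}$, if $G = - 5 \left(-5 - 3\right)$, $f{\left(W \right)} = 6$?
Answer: $-252$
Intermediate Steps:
$Z{\left(w \right)} = 4 + w$
$G = 40$ ($G = \left(-5\right) \left(-8\right) = 40$)
$T = -2$ ($T = \left(5 - 5\right) - 2 = 0 - 2 = -2$)
$\left(- G + T\right) f{\left(Z{\left(-2 \right)} \right)} = \left(\left(-1\right) 40 - 2\right) 6 = \left(-40 - 2\right) 6 = \left(-42\right) 6 = -252$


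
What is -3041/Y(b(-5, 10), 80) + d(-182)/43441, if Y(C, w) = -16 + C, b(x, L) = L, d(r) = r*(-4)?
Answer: 132108449/260646 ≈ 506.85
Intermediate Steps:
d(r) = -4*r
-3041/Y(b(-5, 10), 80) + d(-182)/43441 = -3041/(-16 + 10) - 4*(-182)/43441 = -3041/(-6) + 728*(1/43441) = -3041*(-⅙) + 728/43441 = 3041/6 + 728/43441 = 132108449/260646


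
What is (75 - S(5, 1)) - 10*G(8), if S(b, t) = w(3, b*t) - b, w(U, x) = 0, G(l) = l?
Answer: 0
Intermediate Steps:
S(b, t) = -b (S(b, t) = 0 - b = -b)
(75 - S(5, 1)) - 10*G(8) = (75 - (-1)*5) - 10*8 = (75 - 1*(-5)) - 80 = (75 + 5) - 80 = 80 - 80 = 0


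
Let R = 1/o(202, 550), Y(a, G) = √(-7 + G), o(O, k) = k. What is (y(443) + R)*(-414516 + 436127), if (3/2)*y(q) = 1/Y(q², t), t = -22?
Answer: 21611/550 - 43222*I*√29/87 ≈ 39.293 - 2675.4*I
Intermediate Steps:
R = 1/550 ≈ 0.0018182
y(q) = -2*I*√29/87 (y(q) = 2/(3*(√(-7 - 22))) = 2/(3*(√(-29))) = 2/(3*((I*√29))) = 2*(-I*√29/29)/3 = -2*I*√29/87)
(y(443) + R)*(-414516 + 436127) = (-2*I*√29/87 + 1/550)*(-414516 + 436127) = (1/550 - 2*I*√29/87)*21611 = 21611/550 - 43222*I*√29/87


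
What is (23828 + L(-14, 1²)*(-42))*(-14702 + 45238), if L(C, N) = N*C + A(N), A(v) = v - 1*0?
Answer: 744284464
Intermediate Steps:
A(v) = v (A(v) = v + 0 = v)
L(C, N) = N + C*N (L(C, N) = N*C + N = C*N + N = N + C*N)
(23828 + L(-14, 1²)*(-42))*(-14702 + 45238) = (23828 + (1²*(1 - 14))*(-42))*(-14702 + 45238) = (23828 + (1*(-13))*(-42))*30536 = (23828 - 13*(-42))*30536 = (23828 + 546)*30536 = 24374*30536 = 744284464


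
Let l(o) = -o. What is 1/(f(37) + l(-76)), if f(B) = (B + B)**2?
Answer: 1/5552 ≈ 0.00018012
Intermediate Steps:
f(B) = 4*B**2 (f(B) = (2*B)**2 = 4*B**2)
1/(f(37) + l(-76)) = 1/(4*37**2 - 1*(-76)) = 1/(4*1369 + 76) = 1/(5476 + 76) = 1/5552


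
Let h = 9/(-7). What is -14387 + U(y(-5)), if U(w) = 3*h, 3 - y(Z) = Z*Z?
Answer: -100736/7 ≈ -14391.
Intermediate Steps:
h = -9/7 (h = 9*(-1/7) = -9/7 ≈ -1.2857)
y(Z) = 3 - Z**2 (y(Z) = 3 - Z*Z = 3 - Z**2)
U(w) = -27/7 (U(w) = 3*(-9/7) = -27/7)
-14387 + U(y(-5)) = -14387 - 27/7 = -100736/7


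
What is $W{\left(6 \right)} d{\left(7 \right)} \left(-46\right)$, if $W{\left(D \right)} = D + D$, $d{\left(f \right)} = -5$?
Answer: $2760$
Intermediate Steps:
$W{\left(D \right)} = 2 D$
$W{\left(6 \right)} d{\left(7 \right)} \left(-46\right) = 2 \cdot 6 \left(-5\right) \left(-46\right) = 12 \left(-5\right) \left(-46\right) = \left(-60\right) \left(-46\right) = 2760$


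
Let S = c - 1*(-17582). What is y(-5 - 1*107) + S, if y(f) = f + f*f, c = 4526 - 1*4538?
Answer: 30002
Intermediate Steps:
c = -12 (c = 4526 - 4538 = -12)
y(f) = f + f**2
S = 17570 (S = -12 - 1*(-17582) = -12 + 17582 = 17570)
y(-5 - 1*107) + S = (-5 - 1*107)*(1 + (-5 - 1*107)) + 17570 = (-5 - 107)*(1 + (-5 - 107)) + 17570 = -112*(1 - 112) + 17570 = -112*(-111) + 17570 = 12432 + 17570 = 30002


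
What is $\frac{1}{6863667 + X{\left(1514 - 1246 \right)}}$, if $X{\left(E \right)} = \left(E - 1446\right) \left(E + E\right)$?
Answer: $\frac{1}{6232259} \approx 1.6046 \cdot 10^{-7}$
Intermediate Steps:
$X{\left(E \right)} = 2 E \left(-1446 + E\right)$ ($X{\left(E \right)} = \left(-1446 + E\right) 2 E = 2 E \left(-1446 + E\right)$)
$\frac{1}{6863667 + X{\left(1514 - 1246 \right)}} = \frac{1}{6863667 + 2 \left(1514 - 1246\right) \left(-1446 + \left(1514 - 1246\right)\right)} = \frac{1}{6863667 + 2 \cdot 268 \left(-1446 + 268\right)} = \frac{1}{6863667 + 2 \cdot 268 \left(-1178\right)} = \frac{1}{6863667 - 631408} = \frac{1}{6232259}$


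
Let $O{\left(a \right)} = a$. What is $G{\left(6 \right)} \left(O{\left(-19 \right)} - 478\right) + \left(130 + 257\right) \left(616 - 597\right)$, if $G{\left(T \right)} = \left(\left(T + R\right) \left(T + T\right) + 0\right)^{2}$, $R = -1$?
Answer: $-1781847$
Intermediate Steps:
$G{\left(T \right)} = 4 T^{2} \left(-1 + T\right)^{2}$ ($G{\left(T \right)} = \left(\left(T - 1\right) \left(T + T\right) + 0\right)^{2} = \left(\left(-1 + T\right) 2 T + 0\right)^{2} = \left(2 T \left(-1 + T\right) + 0\right)^{2} = \left(2 T \left(-1 + T\right)\right)^{2} = 4 T^{2} \left(-1 + T\right)^{2}$)
$G{\left(6 \right)} \left(O{\left(-19 \right)} - 478\right) + \left(130 + 257\right) \left(616 - 597\right) = 4 \cdot 6^{2} \left(-1 + 6\right)^{2} \left(-19 - 478\right) + \left(130 + 257\right) \left(616 - 597\right) = 4 \cdot 36 \cdot 5^{2} \left(-497\right) + 387 \cdot 19 = 4 \cdot 36 \cdot 25 \left(-497\right) + 7353 = 3600 \left(-497\right) + 7353 = -1789200 + 7353 = -1781847$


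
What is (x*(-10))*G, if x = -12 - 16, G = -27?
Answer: -7560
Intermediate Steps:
x = -28
(x*(-10))*G = -28*(-10)*(-27) = 280*(-27) = -7560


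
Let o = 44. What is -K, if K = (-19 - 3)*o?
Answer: 968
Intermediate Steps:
K = -968 (K = (-19 - 3)*44 = -22*44 = -968)
-K = -1*(-968) = 968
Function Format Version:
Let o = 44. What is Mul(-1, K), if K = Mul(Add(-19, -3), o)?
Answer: 968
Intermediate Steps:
K = -968 (K = Mul(Add(-19, -3), 44) = Mul(-22, 44) = -968)
Mul(-1, K) = Mul(-1, -968) = 968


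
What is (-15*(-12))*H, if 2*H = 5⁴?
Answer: 56250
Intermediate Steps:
H = 625/2 (H = (½)*5⁴ = (½)*625 = 625/2 ≈ 312.50)
(-15*(-12))*H = -15*(-12)*(625/2) = 180*(625/2) = 56250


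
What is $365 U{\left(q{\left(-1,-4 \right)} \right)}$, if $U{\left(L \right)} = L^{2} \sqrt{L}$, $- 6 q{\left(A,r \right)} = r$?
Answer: $\frac{1460 \sqrt{6}}{27} \approx 132.45$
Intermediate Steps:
$q{\left(A,r \right)} = - \frac{r}{6}$
$U{\left(L \right)} = L^{\frac{5}{2}}$
$365 U{\left(q{\left(-1,-4 \right)} \right)} = 365 \left(\left(- \frac{1}{6}\right) \left(-4\right)\right)^{\frac{5}{2}} = 365 \left(\frac{2}{3}\right)^{\frac{5}{2}} = 365 \frac{4 \sqrt{6}}{27} = \frac{1460 \sqrt{6}}{27}$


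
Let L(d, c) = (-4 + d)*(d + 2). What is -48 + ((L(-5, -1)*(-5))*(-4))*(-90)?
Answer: -48648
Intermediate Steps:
L(d, c) = (-4 + d)*(2 + d)
-48 + ((L(-5, -1)*(-5))*(-4))*(-90) = -48 + (((-8 + (-5)**2 - 2*(-5))*(-5))*(-4))*(-90) = -48 + (((-8 + 25 + 10)*(-5))*(-4))*(-90) = -48 + ((27*(-5))*(-4))*(-90) = -48 - 135*(-4)*(-90) = -48 + 540*(-90) = -48 - 48600 = -48648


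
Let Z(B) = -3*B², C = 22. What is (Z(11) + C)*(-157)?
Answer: 53537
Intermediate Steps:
(Z(11) + C)*(-157) = (-3*11² + 22)*(-157) = (-3*121 + 22)*(-157) = (-363 + 22)*(-157) = -341*(-157) = 53537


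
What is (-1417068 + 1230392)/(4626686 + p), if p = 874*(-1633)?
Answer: -46669/799861 ≈ -0.058346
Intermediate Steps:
p = -1427242
(-1417068 + 1230392)/(4626686 + p) = (-1417068 + 1230392)/(4626686 - 1427242) = -186676/3199444 = -186676*1/3199444 = -46669/799861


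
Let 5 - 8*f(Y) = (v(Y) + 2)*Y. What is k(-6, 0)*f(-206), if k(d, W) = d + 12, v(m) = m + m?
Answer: -253365/4 ≈ -63341.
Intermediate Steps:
v(m) = 2*m
k(d, W) = 12 + d
f(Y) = 5/8 - Y*(2 + 2*Y)/8 (f(Y) = 5/8 - (2*Y + 2)*Y/8 = 5/8 - (2 + 2*Y)*Y/8 = 5/8 - Y*(2 + 2*Y)/8)
k(-6, 0)*f(-206) = (12 - 6)*(5/8 - ¼*(-206) - ¼*(-206)²) = 6*(5/8 + 103/2 - ¼*42436) = 6*(5/8 + 103/2 - 10609) = 6*(-84455/8) = -253365/4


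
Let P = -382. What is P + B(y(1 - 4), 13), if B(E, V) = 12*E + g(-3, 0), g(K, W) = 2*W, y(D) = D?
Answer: -418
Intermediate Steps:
B(E, V) = 12*E (B(E, V) = 12*E + 2*0 = 12*E + 0 = 12*E)
P + B(y(1 - 4), 13) = -382 + 12*(1 - 4) = -382 + 12*(-3) = -382 - 36 = -418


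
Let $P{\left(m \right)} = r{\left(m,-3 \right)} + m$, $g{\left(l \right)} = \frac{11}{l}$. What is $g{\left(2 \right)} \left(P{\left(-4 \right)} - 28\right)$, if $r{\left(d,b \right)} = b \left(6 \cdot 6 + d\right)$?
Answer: $-704$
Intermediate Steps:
$r{\left(d,b \right)} = b \left(36 + d\right)$
$P{\left(m \right)} = -108 - 2 m$ ($P{\left(m \right)} = - 3 \left(36 + m\right) + m = \left(-108 - 3 m\right) + m = -108 - 2 m$)
$g{\left(2 \right)} \left(P{\left(-4 \right)} - 28\right) = \frac{11}{2} \left(\left(-108 - -8\right) - 28\right) = 11 \cdot \frac{1}{2} \left(\left(-108 + 8\right) - 28\right) = \frac{11 \left(-100 - 28\right)}{2} = \frac{11}{2} \left(-128\right) = -704$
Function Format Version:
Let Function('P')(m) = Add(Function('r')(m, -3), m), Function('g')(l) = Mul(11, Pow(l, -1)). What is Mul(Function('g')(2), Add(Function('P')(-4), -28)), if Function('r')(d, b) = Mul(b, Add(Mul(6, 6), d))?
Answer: -704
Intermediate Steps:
Function('r')(d, b) = Mul(b, Add(36, d))
Function('P')(m) = Add(-108, Mul(-2, m)) (Function('P')(m) = Add(Mul(-3, Add(36, m)), m) = Add(Add(-108, Mul(-3, m)), m) = Add(-108, Mul(-2, m)))
Mul(Function('g')(2), Add(Function('P')(-4), -28)) = Mul(Mul(11, Pow(2, -1)), Add(Add(-108, Mul(-2, -4)), -28)) = Mul(Mul(11, Rational(1, 2)), Add(Add(-108, 8), -28)) = Mul(Rational(11, 2), Add(-100, -28)) = Mul(Rational(11, 2), -128) = -704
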